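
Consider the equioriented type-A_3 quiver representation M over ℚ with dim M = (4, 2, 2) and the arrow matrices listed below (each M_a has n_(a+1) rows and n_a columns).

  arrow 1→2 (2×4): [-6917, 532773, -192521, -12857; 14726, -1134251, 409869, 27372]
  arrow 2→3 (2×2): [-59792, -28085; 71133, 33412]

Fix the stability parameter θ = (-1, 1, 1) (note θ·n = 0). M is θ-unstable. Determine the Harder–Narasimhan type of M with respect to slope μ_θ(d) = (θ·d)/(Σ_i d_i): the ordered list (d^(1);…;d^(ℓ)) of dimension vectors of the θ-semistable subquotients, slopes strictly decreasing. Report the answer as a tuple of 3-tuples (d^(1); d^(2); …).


Barcode: M ≅ I[1,1]^2, I[1,3]^2. HN layers by μ_θ (2 steps, strictly decreasing):
  μ^(1)=1; μ^(2)=-1

((0, 2, 2); (4, 0, 0))


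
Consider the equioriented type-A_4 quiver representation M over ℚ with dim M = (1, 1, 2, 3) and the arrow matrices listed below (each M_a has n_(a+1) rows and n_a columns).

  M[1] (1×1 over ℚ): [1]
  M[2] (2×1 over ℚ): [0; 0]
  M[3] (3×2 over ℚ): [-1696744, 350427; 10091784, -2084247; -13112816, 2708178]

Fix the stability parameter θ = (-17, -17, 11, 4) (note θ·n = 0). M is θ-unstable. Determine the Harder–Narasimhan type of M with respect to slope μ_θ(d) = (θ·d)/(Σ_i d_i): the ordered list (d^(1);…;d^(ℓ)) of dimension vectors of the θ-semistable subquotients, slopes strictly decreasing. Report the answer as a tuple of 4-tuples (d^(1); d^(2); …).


Via rank(M_{q-1}∘⋯∘M_p): M ≅ I[1,2], I[3,3], I[3,4], I[4,4]^2.
μ_θ-semistable layers: μ^(1)=11; μ^(2)=15/2; μ^(3)=4; μ^(4)=-17

((0, 0, 1, 0); (0, 0, 1, 1); (0, 0, 0, 2); (1, 1, 0, 0))


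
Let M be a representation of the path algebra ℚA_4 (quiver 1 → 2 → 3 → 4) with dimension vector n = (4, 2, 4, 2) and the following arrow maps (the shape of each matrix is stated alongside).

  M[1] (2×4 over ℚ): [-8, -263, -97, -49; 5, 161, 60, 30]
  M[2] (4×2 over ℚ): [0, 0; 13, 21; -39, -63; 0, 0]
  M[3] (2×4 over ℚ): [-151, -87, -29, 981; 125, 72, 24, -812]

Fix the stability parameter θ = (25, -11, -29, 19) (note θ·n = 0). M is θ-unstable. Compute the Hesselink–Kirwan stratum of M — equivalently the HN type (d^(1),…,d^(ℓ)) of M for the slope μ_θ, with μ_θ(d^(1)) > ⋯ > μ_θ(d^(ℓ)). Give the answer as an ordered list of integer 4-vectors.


Barcode: M ≅ I[1,1]^2, I[1,2], I[1,3], I[3,3], I[3,4]^2. HN layers by μ_θ (5 steps, strictly decreasing):
  μ^(1)=25; μ^(2)=19; μ^(3)=7; μ^(4)=-5; μ^(5)=-29

((2, 0, 0, 0); (0, 0, 0, 2); (1, 1, 0, 0); (1, 1, 1, 0); (0, 0, 3, 0))


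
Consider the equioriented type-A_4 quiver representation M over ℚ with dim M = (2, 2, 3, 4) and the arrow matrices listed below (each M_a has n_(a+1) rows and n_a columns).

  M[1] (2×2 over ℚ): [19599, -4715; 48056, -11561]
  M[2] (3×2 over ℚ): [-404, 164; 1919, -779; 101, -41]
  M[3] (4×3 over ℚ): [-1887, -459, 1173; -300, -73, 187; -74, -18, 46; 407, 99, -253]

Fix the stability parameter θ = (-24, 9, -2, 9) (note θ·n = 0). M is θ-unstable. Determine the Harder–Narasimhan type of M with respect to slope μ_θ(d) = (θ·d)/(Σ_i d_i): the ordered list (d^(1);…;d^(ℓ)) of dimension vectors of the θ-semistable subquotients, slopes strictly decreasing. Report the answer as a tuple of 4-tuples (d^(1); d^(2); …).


Barcode: M ≅ I[1,2], I[1,3], I[3,4]^2, I[4,4]^2. HN layers by μ_θ (4 steps, strictly decreasing):
  μ^(1)=9; μ^(2)=7/2; μ^(3)=-2; μ^(4)=-24

((0, 1, 0, 4); (0, 1, 1, 0); (0, 0, 2, 0); (2, 0, 0, 0))


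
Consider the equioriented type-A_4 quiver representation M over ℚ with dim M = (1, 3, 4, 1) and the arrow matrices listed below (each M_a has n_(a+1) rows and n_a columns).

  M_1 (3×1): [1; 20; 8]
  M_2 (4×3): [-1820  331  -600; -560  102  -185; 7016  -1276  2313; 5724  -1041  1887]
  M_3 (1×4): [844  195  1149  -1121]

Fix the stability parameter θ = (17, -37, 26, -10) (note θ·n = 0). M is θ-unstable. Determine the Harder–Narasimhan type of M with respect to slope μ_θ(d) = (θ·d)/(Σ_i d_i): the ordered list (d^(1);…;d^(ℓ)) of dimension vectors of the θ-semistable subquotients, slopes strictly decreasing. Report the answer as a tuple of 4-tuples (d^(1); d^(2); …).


Interval decomposition of M: I[1,2], I[2,3], I[2,4], I[3,3]^2.
HN type (ℓ=4): μ^(1)=26; μ^(2)=8; μ^(3)=-10; μ^(4)=-37

((0, 0, 3, 0); (0, 0, 1, 1); (1, 1, 0, 0); (0, 2, 0, 0))


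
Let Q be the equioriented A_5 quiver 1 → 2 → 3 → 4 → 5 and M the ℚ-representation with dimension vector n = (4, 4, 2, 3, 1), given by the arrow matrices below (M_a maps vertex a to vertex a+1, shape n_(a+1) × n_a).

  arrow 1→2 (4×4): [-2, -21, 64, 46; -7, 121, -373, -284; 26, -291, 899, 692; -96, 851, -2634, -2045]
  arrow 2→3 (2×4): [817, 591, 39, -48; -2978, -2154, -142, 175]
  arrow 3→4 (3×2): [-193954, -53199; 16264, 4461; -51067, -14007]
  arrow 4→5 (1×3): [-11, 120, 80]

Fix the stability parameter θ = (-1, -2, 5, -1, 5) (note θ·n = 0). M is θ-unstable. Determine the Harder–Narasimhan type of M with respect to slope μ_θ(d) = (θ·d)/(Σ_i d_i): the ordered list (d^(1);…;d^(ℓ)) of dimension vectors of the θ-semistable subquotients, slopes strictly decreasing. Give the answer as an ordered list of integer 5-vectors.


Via rank(M_{q-1}∘⋯∘M_p): M ≅ I[1,2]^2, I[1,4], I[1,5], I[4,4].
μ_θ-semistable layers: μ^(1)=5; μ^(2)=2; μ^(3)=-1; μ^(4)=-3/2

((0, 0, 0, 0, 1); (0, 0, 2, 2, 0); (0, 0, 0, 1, 0); (4, 4, 0, 0, 0))


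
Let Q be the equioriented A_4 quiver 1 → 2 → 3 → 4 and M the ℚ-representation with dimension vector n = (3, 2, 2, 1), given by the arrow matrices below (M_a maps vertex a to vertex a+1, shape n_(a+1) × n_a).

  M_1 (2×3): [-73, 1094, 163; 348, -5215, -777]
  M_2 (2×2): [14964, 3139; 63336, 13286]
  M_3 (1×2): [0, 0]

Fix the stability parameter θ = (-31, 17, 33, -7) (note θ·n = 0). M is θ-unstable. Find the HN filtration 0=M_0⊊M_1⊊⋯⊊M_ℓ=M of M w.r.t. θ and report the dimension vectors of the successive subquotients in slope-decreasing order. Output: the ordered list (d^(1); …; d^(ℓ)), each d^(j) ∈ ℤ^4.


Interval decomposition of M: I[1,1], I[1,2], I[1,3], I[3,3], I[4,4].
HN type (ℓ=4): μ^(1)=33; μ^(2)=17; μ^(3)=-7; μ^(4)=-31

((0, 0, 2, 0); (0, 2, 0, 0); (0, 0, 0, 1); (3, 0, 0, 0))


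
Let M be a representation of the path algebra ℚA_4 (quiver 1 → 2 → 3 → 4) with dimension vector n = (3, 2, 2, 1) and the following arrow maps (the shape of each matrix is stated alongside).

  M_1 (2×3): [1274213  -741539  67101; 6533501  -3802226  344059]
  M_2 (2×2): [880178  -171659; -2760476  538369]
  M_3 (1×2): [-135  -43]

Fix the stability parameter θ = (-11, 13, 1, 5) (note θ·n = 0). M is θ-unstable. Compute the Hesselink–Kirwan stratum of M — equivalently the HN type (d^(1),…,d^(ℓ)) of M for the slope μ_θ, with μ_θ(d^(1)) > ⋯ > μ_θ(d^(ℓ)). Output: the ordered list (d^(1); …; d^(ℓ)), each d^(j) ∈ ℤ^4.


Via rank(M_{q-1}∘⋯∘M_p): M ≅ I[1,1], I[1,3], I[1,4].
μ_θ-semistable layers: μ^(1)=7; μ^(2)=19/3; μ^(3)=-11

((0, 1, 1, 0); (0, 1, 1, 1); (3, 0, 0, 0))


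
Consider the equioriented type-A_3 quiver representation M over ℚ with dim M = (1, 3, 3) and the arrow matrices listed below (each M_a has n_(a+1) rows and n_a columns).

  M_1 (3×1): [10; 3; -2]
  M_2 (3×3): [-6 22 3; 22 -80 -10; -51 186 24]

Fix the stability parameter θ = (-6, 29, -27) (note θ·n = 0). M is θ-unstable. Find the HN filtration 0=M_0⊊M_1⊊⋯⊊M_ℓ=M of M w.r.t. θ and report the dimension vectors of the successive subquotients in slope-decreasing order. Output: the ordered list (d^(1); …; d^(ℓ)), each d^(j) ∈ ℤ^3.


Interval decomposition of M: I[1,2], I[2,3]^2, I[3,3].
HN type (ℓ=4): μ^(1)=29; μ^(2)=1; μ^(3)=-6; μ^(4)=-27

((0, 1, 0); (0, 2, 2); (1, 0, 0); (0, 0, 1))


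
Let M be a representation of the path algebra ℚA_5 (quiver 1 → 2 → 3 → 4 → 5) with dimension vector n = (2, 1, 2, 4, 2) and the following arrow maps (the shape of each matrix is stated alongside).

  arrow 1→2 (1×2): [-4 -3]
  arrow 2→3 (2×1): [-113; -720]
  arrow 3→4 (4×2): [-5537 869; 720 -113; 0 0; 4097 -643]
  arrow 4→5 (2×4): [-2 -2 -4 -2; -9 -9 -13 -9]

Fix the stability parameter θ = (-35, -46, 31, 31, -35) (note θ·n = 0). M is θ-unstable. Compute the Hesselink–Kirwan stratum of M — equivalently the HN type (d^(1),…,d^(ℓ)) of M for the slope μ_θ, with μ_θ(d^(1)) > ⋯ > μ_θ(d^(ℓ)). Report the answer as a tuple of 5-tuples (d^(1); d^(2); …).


Interval decomposition of M: I[1,1], I[1,4], I[3,5], I[4,4], I[4,5].
HN type (ℓ=5): μ^(1)=31; μ^(2)=9; μ^(3)=-2; μ^(4)=-35; μ^(5)=-81/2

((0, 0, 1, 2, 0); (0, 0, 1, 1, 1); (0, 0, 0, 1, 1); (1, 0, 0, 0, 0); (1, 1, 0, 0, 0))


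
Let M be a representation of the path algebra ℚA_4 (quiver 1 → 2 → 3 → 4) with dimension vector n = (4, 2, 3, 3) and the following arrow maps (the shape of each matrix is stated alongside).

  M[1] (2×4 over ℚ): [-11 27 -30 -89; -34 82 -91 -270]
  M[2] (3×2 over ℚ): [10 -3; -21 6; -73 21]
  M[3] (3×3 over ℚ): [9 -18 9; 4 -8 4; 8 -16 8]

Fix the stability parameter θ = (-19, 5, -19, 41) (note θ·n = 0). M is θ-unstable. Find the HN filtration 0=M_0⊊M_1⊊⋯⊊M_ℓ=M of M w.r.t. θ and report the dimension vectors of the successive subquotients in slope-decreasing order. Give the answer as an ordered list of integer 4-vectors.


Interval decomposition of M: I[1,1]^2, I[1,3], I[1,4], I[3,3], I[4,4]^2.
HN type (ℓ=3): μ^(1)=41; μ^(2)=-7; μ^(3)=-19

((0, 0, 0, 3); (0, 2, 2, 0); (4, 0, 1, 0))


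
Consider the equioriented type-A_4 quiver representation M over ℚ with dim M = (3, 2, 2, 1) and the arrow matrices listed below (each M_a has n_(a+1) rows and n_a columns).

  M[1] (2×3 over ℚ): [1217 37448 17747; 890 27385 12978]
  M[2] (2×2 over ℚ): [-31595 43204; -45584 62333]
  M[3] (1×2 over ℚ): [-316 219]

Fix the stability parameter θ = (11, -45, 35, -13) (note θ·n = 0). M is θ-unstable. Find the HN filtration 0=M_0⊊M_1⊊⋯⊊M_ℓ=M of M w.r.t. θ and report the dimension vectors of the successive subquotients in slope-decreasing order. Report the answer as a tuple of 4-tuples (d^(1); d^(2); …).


Barcode: M ≅ I[1,1], I[1,3], I[1,4]. HN layers by μ_θ (3 steps, strictly decreasing):
  μ^(1)=35; μ^(2)=11; μ^(3)=-17

((0, 0, 1, 0); (1, 0, 1, 1); (2, 2, 0, 0))


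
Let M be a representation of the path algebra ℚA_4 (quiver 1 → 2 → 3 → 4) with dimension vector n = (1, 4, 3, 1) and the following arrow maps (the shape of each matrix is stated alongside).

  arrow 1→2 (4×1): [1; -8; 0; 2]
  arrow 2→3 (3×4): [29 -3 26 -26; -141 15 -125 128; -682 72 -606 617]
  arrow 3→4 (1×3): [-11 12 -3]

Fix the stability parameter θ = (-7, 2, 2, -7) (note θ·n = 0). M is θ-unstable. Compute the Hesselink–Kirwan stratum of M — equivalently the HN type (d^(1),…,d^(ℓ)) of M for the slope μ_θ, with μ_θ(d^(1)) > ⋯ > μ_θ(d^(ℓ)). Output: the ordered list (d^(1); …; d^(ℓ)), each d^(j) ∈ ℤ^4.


Interval decomposition of M: I[1,4], I[2,2], I[2,3]^2.
HN type (ℓ=3): μ^(1)=2; μ^(2)=-1; μ^(3)=-7

((0, 3, 2, 0); (0, 1, 1, 1); (1, 0, 0, 0))


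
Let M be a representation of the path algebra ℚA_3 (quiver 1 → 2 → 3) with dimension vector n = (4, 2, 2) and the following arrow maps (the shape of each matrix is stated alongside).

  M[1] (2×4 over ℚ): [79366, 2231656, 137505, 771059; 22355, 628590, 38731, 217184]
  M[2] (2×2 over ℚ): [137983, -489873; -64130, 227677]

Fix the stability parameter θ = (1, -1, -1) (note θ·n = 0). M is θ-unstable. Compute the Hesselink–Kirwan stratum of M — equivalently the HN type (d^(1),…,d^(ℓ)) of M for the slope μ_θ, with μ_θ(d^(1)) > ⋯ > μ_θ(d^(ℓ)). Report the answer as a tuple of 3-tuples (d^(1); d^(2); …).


Barcode: M ≅ I[1,1]^2, I[1,3]^2. HN layers by μ_θ (2 steps, strictly decreasing):
  μ^(1)=1; μ^(2)=-1/3

((2, 0, 0); (2, 2, 2))


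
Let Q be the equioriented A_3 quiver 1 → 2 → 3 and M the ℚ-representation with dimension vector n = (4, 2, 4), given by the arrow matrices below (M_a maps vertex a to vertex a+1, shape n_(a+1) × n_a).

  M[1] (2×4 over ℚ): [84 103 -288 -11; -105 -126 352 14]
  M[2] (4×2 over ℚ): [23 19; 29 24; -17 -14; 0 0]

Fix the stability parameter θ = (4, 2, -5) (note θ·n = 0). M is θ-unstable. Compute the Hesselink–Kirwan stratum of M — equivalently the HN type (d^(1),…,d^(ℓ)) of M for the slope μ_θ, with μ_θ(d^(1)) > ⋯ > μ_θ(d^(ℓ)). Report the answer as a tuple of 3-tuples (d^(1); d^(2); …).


Via rank(M_{q-1}∘⋯∘M_p): M ≅ I[1,1]^2, I[1,3]^2, I[3,3]^2.
μ_θ-semistable layers: μ^(1)=4; μ^(2)=1/3; μ^(3)=-5

((2, 0, 0); (2, 2, 2); (0, 0, 2))


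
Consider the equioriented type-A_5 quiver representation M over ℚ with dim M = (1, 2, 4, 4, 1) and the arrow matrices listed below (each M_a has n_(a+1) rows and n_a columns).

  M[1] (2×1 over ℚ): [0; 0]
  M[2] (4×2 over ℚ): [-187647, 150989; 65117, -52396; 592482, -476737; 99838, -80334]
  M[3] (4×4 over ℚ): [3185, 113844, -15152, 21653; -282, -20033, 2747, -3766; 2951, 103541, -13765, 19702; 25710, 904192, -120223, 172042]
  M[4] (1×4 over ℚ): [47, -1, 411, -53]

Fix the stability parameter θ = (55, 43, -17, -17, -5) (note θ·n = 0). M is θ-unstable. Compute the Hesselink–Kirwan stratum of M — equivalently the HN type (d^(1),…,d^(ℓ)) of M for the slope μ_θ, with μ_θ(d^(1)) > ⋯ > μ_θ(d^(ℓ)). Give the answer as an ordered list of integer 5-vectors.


Via rank(M_{q-1}∘⋯∘M_p): M ≅ I[1,1], I[2,4], I[2,5], I[3,4]^2.
μ_θ-semistable layers: μ^(1)=55; μ^(2)=3; μ^(3)=1; μ^(4)=-17

((1, 0, 0, 0, 0); (0, 1, 1, 1, 0); (0, 1, 1, 1, 1); (0, 0, 2, 2, 0))


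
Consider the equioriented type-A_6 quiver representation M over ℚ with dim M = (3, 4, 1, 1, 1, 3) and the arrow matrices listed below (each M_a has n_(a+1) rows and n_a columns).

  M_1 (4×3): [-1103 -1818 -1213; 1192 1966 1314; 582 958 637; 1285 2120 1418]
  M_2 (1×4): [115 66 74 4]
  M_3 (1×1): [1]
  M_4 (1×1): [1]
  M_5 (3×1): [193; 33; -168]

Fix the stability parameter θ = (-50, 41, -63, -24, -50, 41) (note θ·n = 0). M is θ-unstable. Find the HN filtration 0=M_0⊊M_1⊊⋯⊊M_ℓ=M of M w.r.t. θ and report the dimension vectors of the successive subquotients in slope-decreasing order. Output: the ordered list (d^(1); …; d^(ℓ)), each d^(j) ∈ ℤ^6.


Interval decomposition of M: I[1,2]^2, I[1,6], I[2,2], I[6,6]^2.
HN type (ℓ=3): μ^(1)=41; μ^(2)=-24; μ^(3)=-50

((0, 3, 0, 0, 0, 3); (0, 1, 1, 1, 1, 0); (3, 0, 0, 0, 0, 0))


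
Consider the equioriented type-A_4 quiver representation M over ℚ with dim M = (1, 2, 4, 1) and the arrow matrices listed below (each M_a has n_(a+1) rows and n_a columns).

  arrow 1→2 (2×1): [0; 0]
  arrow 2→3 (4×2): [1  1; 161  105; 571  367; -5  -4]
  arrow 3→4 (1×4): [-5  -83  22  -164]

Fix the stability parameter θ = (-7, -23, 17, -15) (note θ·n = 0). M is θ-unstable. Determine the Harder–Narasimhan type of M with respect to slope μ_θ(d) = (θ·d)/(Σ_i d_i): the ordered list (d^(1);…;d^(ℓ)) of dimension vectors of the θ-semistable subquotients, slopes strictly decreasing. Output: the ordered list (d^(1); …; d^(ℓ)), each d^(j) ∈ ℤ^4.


Interval decomposition of M: I[1,1], I[2,3], I[2,4], I[3,3]^2.
HN type (ℓ=4): μ^(1)=17; μ^(2)=1; μ^(3)=-7; μ^(4)=-23

((0, 0, 3, 0); (0, 0, 1, 1); (1, 0, 0, 0); (0, 2, 0, 0))


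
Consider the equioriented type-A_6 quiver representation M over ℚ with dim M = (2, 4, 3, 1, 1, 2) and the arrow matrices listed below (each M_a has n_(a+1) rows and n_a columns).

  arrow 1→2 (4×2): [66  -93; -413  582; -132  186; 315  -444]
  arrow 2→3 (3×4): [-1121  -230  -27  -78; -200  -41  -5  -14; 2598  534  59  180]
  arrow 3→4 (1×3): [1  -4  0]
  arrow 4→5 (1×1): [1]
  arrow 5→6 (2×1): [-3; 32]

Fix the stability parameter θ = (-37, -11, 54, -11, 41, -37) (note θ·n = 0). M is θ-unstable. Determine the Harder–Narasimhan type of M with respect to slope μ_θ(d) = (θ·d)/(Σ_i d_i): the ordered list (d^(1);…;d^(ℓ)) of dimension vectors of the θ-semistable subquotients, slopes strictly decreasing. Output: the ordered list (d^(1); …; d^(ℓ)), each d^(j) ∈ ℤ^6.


Interval decomposition of M: I[1,3], I[1,6], I[2,2], I[2,3], I[6,6].
HN type (ℓ=4): μ^(1)=54; μ^(2)=47/4; μ^(3)=-11; μ^(4)=-37

((0, 0, 2, 0, 0, 0); (0, 0, 1, 1, 1, 1); (0, 4, 0, 0, 0, 0); (2, 0, 0, 0, 0, 1))


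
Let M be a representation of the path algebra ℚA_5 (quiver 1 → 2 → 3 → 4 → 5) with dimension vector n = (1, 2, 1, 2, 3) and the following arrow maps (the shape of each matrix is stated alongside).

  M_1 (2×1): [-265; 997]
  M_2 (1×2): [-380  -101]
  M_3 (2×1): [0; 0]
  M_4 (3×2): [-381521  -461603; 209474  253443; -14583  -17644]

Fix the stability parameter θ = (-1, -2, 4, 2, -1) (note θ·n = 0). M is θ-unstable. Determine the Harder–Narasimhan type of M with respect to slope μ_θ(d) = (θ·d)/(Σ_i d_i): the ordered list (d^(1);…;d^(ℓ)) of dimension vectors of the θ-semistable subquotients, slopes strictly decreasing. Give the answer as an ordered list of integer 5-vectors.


Via rank(M_{q-1}∘⋯∘M_p): M ≅ I[1,3], I[2,2], I[4,5]^2, I[5,5].
μ_θ-semistable layers: μ^(1)=4; μ^(2)=1/2; μ^(3)=-1; μ^(4)=-3/2; μ^(5)=-2

((0, 0, 1, 0, 0); (0, 0, 0, 2, 2); (0, 0, 0, 0, 1); (1, 1, 0, 0, 0); (0, 1, 0, 0, 0))


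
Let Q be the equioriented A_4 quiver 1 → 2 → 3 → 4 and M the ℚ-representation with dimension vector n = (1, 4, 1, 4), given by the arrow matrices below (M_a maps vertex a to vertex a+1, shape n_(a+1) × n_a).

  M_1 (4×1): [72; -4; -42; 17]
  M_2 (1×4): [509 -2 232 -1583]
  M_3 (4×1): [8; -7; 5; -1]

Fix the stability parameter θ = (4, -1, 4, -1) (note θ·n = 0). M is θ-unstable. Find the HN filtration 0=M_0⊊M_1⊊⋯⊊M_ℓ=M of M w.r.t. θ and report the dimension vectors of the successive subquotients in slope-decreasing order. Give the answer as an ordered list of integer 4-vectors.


Barcode: M ≅ I[1,4], I[2,2]^3, I[4,4]^3. HN layers by μ_θ (2 steps, strictly decreasing):
  μ^(1)=3/2; μ^(2)=-1

((1, 1, 1, 1); (0, 3, 0, 3))


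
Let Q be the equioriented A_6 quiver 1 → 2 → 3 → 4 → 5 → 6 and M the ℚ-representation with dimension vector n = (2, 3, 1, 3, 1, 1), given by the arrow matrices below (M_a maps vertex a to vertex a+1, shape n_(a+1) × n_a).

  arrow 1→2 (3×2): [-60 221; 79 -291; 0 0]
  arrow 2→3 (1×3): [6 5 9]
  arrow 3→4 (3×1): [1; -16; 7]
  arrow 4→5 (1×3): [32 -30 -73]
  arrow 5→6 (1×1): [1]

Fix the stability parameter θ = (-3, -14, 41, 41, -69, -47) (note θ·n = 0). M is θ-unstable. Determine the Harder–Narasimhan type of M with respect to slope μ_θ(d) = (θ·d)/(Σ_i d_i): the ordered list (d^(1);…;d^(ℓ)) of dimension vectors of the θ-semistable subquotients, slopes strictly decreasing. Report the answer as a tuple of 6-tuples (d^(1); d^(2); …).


Barcode: M ≅ I[1,2], I[1,6], I[2,2], I[4,4]^2. HN layers by μ_θ (3 steps, strictly decreasing):
  μ^(1)=41; μ^(2)=-17/2; μ^(3)=-14

((0, 0, 0, 2, 0, 0); (2, 2, 1, 1, 1, 1); (0, 1, 0, 0, 0, 0))


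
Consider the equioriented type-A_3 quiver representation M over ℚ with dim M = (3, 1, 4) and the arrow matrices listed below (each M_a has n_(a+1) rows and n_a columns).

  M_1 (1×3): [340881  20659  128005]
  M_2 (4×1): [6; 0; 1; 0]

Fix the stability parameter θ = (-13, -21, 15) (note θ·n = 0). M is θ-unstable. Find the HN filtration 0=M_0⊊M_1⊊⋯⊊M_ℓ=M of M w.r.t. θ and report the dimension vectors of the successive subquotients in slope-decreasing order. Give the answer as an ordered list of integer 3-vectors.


Via rank(M_{q-1}∘⋯∘M_p): M ≅ I[1,1]^2, I[1,3], I[3,3]^3.
μ_θ-semistable layers: μ^(1)=15; μ^(2)=-13; μ^(3)=-17

((0, 0, 4); (2, 0, 0); (1, 1, 0))


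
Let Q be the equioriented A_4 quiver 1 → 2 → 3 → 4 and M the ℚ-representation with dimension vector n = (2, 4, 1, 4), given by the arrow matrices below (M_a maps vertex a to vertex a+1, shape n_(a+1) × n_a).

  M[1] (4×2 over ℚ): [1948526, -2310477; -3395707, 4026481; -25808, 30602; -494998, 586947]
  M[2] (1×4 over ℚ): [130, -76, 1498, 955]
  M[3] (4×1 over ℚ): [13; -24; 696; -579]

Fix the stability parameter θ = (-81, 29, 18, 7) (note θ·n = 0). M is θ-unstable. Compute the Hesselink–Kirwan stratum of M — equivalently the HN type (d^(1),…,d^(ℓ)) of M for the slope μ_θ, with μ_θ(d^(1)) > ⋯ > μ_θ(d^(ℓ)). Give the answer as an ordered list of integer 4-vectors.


Barcode: M ≅ I[1,2], I[1,4], I[2,2]^2, I[4,4]^3. HN layers by μ_θ (4 steps, strictly decreasing):
  μ^(1)=29; μ^(2)=18; μ^(3)=7; μ^(4)=-81

((0, 3, 0, 0); (0, 1, 1, 1); (0, 0, 0, 3); (2, 0, 0, 0))


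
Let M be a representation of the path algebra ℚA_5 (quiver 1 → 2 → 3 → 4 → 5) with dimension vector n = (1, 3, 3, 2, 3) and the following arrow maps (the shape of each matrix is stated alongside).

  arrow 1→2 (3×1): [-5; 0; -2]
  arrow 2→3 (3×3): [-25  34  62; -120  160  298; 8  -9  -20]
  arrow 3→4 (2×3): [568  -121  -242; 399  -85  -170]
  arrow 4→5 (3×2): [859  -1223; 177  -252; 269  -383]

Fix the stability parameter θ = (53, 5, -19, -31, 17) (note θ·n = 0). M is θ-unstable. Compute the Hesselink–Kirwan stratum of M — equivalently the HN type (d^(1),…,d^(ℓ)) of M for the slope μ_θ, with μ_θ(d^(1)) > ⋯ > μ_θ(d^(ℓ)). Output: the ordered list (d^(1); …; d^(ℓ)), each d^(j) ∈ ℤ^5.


Interval decomposition of M: I[1,5], I[2,3], I[2,5], I[5,5].
HN type (ℓ=4): μ^(1)=17; μ^(2)=2; μ^(3)=-7; μ^(4)=-15

((0, 0, 0, 0, 3); (1, 1, 1, 1, 0); (0, 1, 1, 0, 0); (0, 1, 1, 1, 0))


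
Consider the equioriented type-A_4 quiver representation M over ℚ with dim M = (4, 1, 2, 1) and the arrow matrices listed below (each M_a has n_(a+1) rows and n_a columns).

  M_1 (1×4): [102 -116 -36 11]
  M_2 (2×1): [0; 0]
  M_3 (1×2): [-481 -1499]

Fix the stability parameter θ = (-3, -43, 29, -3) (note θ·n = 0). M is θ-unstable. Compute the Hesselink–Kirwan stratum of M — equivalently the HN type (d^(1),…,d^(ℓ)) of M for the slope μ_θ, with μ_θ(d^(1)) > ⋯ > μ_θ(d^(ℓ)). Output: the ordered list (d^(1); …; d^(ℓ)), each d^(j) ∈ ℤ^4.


Via rank(M_{q-1}∘⋯∘M_p): M ≅ I[1,1]^3, I[1,2], I[3,3], I[3,4].
μ_θ-semistable layers: μ^(1)=29; μ^(2)=13; μ^(3)=-3; μ^(4)=-23

((0, 0, 1, 0); (0, 0, 1, 1); (3, 0, 0, 0); (1, 1, 0, 0))


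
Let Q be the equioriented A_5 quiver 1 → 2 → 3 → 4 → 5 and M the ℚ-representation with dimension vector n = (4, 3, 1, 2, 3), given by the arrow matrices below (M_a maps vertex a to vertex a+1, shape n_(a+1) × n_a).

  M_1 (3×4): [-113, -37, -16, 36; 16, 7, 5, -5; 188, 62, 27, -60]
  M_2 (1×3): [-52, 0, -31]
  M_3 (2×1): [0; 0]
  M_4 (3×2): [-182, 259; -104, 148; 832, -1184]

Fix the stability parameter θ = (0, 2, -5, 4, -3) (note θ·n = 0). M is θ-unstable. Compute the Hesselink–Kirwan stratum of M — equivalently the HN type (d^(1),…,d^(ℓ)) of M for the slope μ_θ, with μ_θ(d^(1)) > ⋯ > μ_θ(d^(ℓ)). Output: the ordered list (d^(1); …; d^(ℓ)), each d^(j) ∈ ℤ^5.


Via rank(M_{q-1}∘⋯∘M_p): M ≅ I[1,1], I[1,2]^2, I[1,3], I[4,4], I[4,5], I[5,5]^2.
μ_θ-semistable layers: μ^(1)=4; μ^(2)=2; μ^(3)=1/2; μ^(4)=0; μ^(5)=-1; μ^(6)=-3

((0, 0, 0, 1, 0); (0, 2, 0, 0, 0); (0, 0, 0, 1, 1); (3, 0, 0, 0, 0); (1, 1, 1, 0, 0); (0, 0, 0, 0, 2))


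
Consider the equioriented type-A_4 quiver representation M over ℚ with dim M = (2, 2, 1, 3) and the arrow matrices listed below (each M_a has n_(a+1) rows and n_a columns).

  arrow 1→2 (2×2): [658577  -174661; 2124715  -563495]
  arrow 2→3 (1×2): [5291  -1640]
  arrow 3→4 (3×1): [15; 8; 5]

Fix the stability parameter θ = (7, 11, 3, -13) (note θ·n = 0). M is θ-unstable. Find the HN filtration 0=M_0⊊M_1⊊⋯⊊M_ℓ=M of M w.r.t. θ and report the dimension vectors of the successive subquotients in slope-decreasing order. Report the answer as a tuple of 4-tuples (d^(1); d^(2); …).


Interval decomposition of M: I[1,1], I[1,4], I[2,2], I[4,4]^2.
HN type (ℓ=4): μ^(1)=11; μ^(2)=7; μ^(3)=2; μ^(4)=-13

((0, 1, 0, 0); (1, 0, 0, 0); (1, 1, 1, 1); (0, 0, 0, 2))


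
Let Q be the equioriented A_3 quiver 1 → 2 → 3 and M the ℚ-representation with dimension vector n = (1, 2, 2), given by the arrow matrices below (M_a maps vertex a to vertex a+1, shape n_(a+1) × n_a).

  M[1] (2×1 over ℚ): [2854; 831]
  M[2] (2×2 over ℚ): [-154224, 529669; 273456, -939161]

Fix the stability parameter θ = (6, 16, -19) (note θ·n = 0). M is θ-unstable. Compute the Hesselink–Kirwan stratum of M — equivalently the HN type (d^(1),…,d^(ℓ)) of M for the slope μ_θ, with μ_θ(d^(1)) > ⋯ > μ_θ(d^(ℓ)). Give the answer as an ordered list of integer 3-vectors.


Barcode: M ≅ I[1,3], I[2,2], I[3,3]. HN layers by μ_θ (3 steps, strictly decreasing):
  μ^(1)=16; μ^(2)=1; μ^(3)=-19

((0, 1, 0); (1, 1, 1); (0, 0, 1))


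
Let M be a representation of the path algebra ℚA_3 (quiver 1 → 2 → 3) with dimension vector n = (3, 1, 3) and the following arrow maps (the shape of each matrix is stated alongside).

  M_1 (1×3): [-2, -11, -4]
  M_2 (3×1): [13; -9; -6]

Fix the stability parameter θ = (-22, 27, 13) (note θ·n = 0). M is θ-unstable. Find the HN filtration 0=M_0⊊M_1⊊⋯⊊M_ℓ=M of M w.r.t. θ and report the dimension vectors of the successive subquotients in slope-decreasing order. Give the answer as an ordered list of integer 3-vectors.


Barcode: M ≅ I[1,1]^2, I[1,3], I[3,3]^2. HN layers by μ_θ (3 steps, strictly decreasing):
  μ^(1)=20; μ^(2)=13; μ^(3)=-22

((0, 1, 1); (0, 0, 2); (3, 0, 0))


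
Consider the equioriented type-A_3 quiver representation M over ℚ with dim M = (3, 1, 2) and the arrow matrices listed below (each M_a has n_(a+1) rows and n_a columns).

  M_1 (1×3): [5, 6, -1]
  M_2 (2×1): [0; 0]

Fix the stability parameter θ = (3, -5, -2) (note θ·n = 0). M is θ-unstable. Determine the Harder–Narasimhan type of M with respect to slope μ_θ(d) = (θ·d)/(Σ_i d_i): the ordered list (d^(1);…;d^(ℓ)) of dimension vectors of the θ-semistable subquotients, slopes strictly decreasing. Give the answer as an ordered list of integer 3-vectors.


Interval decomposition of M: I[1,1]^2, I[1,2], I[3,3]^2.
HN type (ℓ=3): μ^(1)=3; μ^(2)=-1; μ^(3)=-2

((2, 0, 0); (1, 1, 0); (0, 0, 2))


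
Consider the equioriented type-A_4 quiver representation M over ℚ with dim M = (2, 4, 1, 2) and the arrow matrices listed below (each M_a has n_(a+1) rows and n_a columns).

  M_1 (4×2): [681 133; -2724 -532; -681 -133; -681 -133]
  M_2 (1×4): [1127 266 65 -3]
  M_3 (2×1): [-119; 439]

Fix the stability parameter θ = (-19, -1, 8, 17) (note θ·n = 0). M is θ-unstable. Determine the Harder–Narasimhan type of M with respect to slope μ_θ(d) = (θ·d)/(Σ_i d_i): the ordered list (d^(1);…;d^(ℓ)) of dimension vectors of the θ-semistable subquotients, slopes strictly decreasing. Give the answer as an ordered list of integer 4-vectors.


Barcode: M ≅ I[1,1], I[1,4], I[2,2]^3, I[4,4]. HN layers by μ_θ (4 steps, strictly decreasing):
  μ^(1)=17; μ^(2)=8; μ^(3)=-1; μ^(4)=-19

((0, 0, 0, 2); (0, 0, 1, 0); (0, 4, 0, 0); (2, 0, 0, 0))


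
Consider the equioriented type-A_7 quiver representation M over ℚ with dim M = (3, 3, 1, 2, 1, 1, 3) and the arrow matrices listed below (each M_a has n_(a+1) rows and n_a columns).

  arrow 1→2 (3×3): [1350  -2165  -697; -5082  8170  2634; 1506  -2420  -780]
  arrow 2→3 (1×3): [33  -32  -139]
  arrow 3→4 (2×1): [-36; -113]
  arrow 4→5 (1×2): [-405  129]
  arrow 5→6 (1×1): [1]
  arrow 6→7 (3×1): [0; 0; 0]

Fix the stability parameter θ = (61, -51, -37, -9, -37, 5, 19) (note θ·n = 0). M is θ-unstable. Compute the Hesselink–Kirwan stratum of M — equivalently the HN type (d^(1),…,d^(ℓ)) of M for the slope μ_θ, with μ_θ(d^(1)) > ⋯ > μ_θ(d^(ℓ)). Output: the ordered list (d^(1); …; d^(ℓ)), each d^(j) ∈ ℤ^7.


Interval decomposition of M: I[1,1], I[1,2], I[1,6], I[2,2], I[4,4], I[7,7]^3.
HN type (ℓ=6): μ^(1)=61; μ^(2)=19; μ^(3)=5; μ^(4)=-9; μ^(5)=-73/5; μ^(6)=-51

((1, 0, 0, 0, 0, 0, 0); (0, 0, 0, 0, 0, 0, 3); (1, 1, 0, 0, 0, 1, 0); (0, 0, 0, 1, 0, 0, 0); (1, 1, 1, 1, 1, 0, 0); (0, 1, 0, 0, 0, 0, 0))


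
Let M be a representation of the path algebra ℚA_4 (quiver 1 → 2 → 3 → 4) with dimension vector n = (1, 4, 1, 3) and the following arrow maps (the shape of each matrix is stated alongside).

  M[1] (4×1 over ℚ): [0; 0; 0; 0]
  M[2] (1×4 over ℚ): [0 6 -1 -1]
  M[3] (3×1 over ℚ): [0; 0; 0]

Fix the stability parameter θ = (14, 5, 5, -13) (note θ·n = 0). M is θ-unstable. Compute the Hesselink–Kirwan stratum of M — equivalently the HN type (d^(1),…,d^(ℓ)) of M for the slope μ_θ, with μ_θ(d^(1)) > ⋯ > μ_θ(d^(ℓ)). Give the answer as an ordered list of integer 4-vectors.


Via rank(M_{q-1}∘⋯∘M_p): M ≅ I[1,1], I[2,2]^3, I[2,3], I[4,4]^3.
μ_θ-semistable layers: μ^(1)=14; μ^(2)=5; μ^(3)=-13

((1, 0, 0, 0); (0, 4, 1, 0); (0, 0, 0, 3))


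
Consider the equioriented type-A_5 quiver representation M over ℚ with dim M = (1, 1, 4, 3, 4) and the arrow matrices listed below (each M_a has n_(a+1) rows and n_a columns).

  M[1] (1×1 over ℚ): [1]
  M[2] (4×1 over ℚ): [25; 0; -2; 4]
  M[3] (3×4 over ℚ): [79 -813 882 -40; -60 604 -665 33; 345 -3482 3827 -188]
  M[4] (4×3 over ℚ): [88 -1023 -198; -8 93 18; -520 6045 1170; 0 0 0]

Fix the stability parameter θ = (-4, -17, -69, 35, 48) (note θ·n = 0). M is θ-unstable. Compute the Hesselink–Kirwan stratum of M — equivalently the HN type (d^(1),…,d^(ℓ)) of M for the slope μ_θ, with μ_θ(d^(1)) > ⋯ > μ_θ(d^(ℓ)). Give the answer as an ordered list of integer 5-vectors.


Via rank(M_{q-1}∘⋯∘M_p): M ≅ I[1,4], I[3,3], I[3,4], I[3,5], I[5,5]^3.
μ_θ-semistable layers: μ^(1)=48; μ^(2)=35; μ^(3)=-30; μ^(4)=-69

((0, 0, 0, 0, 4); (0, 0, 0, 3, 0); (1, 1, 1, 0, 0); (0, 0, 3, 0, 0))


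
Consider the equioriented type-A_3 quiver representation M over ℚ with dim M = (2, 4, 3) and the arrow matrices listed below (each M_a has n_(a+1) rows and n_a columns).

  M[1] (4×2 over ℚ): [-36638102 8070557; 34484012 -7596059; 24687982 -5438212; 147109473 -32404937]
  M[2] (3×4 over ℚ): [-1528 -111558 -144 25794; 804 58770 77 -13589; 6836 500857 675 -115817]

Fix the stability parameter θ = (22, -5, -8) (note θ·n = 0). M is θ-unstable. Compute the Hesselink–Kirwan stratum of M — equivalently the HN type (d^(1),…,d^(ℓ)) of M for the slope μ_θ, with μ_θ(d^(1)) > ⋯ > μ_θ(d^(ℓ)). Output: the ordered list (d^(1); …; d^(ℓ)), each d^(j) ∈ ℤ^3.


Interval decomposition of M: I[1,3]^2, I[2,2], I[2,3].
HN type (ℓ=3): μ^(1)=3; μ^(2)=-5; μ^(3)=-13/2

((2, 2, 2); (0, 1, 0); (0, 1, 1))


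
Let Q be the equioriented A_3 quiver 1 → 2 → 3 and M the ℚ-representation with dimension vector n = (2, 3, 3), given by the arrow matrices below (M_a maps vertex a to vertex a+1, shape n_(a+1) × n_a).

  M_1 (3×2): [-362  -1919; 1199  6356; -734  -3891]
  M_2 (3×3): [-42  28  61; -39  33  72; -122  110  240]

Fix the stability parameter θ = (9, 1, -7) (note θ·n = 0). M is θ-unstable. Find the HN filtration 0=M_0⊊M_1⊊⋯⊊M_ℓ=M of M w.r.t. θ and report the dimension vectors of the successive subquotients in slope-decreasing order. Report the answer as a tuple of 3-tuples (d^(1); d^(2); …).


Interval decomposition of M: I[1,3]^2, I[2,3].
HN type (ℓ=2): μ^(1)=1; μ^(2)=-3

((2, 2, 2); (0, 1, 1))


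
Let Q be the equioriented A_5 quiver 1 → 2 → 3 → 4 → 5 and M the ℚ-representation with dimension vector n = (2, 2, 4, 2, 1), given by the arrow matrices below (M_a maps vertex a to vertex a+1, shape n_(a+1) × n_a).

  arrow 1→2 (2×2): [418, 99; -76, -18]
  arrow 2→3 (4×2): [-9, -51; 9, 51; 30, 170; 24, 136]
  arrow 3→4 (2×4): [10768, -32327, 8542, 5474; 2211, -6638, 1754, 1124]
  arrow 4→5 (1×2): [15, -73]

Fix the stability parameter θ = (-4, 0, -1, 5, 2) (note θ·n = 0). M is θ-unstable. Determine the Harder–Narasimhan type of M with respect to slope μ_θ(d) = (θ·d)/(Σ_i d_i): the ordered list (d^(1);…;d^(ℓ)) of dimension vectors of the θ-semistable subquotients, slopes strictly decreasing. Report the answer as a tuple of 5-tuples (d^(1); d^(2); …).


Via rank(M_{q-1}∘⋯∘M_p): M ≅ I[1,1], I[1,4], I[2,2], I[3,3]^2, I[3,5].
μ_θ-semistable layers: μ^(1)=5; μ^(2)=7/2; μ^(3)=0; μ^(4)=-1/2; μ^(5)=-1; μ^(6)=-4

((0, 0, 0, 1, 0); (0, 0, 0, 1, 1); (0, 1, 0, 0, 0); (0, 1, 1, 0, 0); (0, 0, 3, 0, 0); (2, 0, 0, 0, 0))


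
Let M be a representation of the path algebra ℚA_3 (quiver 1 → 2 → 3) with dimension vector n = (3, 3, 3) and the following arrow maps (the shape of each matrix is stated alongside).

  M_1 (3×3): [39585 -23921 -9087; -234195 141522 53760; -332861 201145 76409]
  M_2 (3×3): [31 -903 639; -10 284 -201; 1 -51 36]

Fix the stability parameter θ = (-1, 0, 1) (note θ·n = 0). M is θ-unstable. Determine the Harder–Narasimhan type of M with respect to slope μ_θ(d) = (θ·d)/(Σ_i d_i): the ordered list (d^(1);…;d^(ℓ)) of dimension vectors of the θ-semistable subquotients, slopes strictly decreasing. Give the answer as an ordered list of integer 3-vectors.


Barcode: M ≅ I[1,2], I[1,3]^2, I[3,3]. HN layers by μ_θ (3 steps, strictly decreasing):
  μ^(1)=1; μ^(2)=0; μ^(3)=-1

((0, 0, 3); (0, 3, 0); (3, 0, 0))


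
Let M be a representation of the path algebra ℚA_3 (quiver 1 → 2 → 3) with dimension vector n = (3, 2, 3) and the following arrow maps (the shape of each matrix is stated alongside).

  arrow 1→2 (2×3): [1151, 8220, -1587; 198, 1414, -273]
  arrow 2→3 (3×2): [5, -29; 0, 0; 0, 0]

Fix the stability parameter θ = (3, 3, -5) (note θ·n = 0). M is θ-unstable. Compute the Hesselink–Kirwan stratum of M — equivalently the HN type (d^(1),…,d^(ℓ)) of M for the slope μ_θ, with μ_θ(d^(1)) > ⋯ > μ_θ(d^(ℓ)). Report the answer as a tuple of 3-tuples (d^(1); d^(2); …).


Via rank(M_{q-1}∘⋯∘M_p): M ≅ I[1,1], I[1,2], I[1,3], I[3,3]^2.
μ_θ-semistable layers: μ^(1)=3; μ^(2)=1/3; μ^(3)=-5

((2, 1, 0); (1, 1, 1); (0, 0, 2))


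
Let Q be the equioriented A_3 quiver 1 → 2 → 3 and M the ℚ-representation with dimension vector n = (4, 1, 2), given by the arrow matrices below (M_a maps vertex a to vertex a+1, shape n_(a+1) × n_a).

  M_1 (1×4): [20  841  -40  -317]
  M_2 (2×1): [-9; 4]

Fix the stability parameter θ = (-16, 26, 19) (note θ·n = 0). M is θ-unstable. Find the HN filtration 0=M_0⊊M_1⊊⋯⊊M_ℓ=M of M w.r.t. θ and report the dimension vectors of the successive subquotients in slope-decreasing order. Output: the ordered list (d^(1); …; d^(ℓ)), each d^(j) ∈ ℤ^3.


Interval decomposition of M: I[1,1]^3, I[1,3], I[3,3].
HN type (ℓ=3): μ^(1)=45/2; μ^(2)=19; μ^(3)=-16

((0, 1, 1); (0, 0, 1); (4, 0, 0))


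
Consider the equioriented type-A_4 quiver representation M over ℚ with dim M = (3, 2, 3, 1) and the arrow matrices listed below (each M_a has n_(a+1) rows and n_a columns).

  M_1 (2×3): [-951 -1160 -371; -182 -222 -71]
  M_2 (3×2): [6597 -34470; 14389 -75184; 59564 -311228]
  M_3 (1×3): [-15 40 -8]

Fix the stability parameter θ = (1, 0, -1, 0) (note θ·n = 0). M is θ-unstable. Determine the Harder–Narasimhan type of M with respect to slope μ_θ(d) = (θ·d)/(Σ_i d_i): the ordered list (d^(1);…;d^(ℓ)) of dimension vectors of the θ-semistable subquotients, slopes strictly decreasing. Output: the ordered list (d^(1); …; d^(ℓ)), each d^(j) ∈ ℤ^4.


Barcode: M ≅ I[1,1], I[1,3], I[1,4], I[3,3]. HN layers by μ_θ (3 steps, strictly decreasing):
  μ^(1)=1; μ^(2)=0; μ^(3)=-1

((1, 0, 0, 0); (2, 2, 2, 1); (0, 0, 1, 0))


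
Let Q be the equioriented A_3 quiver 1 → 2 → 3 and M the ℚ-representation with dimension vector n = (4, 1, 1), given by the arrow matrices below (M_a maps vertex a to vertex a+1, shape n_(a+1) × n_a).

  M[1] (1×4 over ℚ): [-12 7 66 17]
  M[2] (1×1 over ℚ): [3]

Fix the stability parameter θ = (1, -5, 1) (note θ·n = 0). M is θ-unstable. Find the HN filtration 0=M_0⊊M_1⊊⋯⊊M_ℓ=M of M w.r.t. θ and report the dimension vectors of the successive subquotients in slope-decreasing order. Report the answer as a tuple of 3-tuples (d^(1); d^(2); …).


Interval decomposition of M: I[1,1]^3, I[1,3].
HN type (ℓ=2): μ^(1)=1; μ^(2)=-2

((3, 0, 1); (1, 1, 0))


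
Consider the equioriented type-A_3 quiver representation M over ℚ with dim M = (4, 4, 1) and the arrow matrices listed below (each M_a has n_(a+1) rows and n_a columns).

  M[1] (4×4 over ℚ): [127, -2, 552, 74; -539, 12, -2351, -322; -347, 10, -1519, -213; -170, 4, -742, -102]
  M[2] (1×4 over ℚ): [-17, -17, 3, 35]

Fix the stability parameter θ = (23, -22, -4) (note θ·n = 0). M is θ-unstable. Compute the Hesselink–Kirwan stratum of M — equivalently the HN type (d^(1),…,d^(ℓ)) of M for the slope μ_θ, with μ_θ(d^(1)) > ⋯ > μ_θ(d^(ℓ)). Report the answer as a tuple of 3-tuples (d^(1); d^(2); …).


Barcode: M ≅ I[1,1], I[1,2]^2, I[1,3], I[2,2]. HN layers by μ_θ (4 steps, strictly decreasing):
  μ^(1)=23; μ^(2)=1/2; μ^(3)=-1; μ^(4)=-22

((1, 0, 0); (2, 2, 0); (1, 1, 1); (0, 1, 0))


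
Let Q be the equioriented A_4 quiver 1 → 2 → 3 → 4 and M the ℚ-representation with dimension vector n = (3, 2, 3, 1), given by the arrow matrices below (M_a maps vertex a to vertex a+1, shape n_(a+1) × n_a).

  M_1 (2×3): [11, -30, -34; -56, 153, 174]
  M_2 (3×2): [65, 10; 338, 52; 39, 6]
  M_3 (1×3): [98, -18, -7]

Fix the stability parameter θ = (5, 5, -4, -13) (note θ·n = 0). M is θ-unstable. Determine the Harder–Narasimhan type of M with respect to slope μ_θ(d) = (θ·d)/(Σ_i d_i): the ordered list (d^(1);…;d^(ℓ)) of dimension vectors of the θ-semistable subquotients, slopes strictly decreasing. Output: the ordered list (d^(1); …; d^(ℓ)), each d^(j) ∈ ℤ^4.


Via rank(M_{q-1}∘⋯∘M_p): M ≅ I[1,1], I[1,2], I[1,4], I[3,3]^2.
μ_θ-semistable layers: μ^(1)=5; μ^(2)=-7/4; μ^(3)=-4

((2, 1, 0, 0); (1, 1, 1, 1); (0, 0, 2, 0))


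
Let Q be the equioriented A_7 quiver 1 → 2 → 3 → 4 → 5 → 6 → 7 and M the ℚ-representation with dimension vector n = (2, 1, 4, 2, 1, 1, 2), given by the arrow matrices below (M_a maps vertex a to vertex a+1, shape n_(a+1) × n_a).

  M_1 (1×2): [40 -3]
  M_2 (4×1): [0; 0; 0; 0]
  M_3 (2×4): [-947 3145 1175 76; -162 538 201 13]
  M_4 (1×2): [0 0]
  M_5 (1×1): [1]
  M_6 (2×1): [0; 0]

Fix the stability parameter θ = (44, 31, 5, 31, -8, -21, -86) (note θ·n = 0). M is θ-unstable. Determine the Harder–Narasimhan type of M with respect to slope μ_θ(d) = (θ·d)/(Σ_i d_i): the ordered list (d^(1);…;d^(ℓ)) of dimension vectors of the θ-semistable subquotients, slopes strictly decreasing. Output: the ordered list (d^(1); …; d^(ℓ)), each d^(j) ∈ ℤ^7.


Interval decomposition of M: I[1,1], I[1,2], I[3,3]^2, I[3,4]^2, I[5,6], I[7,7]^2.
HN type (ℓ=6): μ^(1)=44; μ^(2)=75/2; μ^(3)=31; μ^(4)=5; μ^(5)=-29/2; μ^(6)=-86

((1, 0, 0, 0, 0, 0, 0); (1, 1, 0, 0, 0, 0, 0); (0, 0, 0, 2, 0, 0, 0); (0, 0, 4, 0, 0, 0, 0); (0, 0, 0, 0, 1, 1, 0); (0, 0, 0, 0, 0, 0, 2))


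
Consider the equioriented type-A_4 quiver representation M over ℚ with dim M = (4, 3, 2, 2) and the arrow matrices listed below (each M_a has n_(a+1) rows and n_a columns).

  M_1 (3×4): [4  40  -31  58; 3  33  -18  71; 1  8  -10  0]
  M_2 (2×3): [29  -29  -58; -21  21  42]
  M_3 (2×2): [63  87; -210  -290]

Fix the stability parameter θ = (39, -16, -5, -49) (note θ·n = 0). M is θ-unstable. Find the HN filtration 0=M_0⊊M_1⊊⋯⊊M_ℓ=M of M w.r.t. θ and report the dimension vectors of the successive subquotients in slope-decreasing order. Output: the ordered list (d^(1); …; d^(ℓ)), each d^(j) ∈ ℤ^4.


Barcode: M ≅ I[1,1], I[1,2]^2, I[1,3], I[3,4], I[4,4]. HN layers by μ_θ (5 steps, strictly decreasing):
  μ^(1)=39; μ^(2)=23/2; μ^(3)=6; μ^(4)=-27; μ^(5)=-49

((1, 0, 0, 0); (2, 2, 0, 0); (1, 1, 1, 0); (0, 0, 1, 1); (0, 0, 0, 1))
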